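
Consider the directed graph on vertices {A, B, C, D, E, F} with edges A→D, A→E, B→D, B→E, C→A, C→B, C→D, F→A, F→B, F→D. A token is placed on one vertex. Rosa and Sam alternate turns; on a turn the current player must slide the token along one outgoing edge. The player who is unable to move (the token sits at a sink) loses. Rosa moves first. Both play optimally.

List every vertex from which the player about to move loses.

Compute win/loss labels from the base case upward. A position with no move is L. Any other position is W if it can reach an L in one move, else L.
Every edge goes from a vertex to one that appears earlier in the order E, D, B, A, C, F, so processing vertices in that order labels each vertex after all of its successors.
E: no outgoing edge → L
D: no outgoing edge → L
B: can move to D, which is L ⇒ W
A: can move to D, which is L ⇒ W
C: can move to D, which is L ⇒ W
F: can move to D, which is L ⇒ W
Reading off the rows marked L gives the requested list; there are 2 such vertices.

D, E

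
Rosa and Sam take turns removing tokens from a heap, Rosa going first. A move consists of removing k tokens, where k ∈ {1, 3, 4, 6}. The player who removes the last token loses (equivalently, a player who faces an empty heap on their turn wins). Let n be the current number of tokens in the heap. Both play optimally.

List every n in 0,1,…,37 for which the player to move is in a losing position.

1, 3, 8, 10, 15, 17, 22, 24, 29, 31, 36

Use the standard recursion: the mover wins at a terminal position; elsewhere, the mover wins exactly when some move hands the opponent an L position.
n=0: no move; the opponent has just taken the last token and therefore loses → W
n=1: the only move is to 0(W), a W ⇒ L
n=2: can move to 1, which is L ⇒ W
n=3: moves to 2(W), 0(W); every one is W ⇒ L
n=4: can move to 3, which is L ⇒ W
n=5: can move to 1, which is L ⇒ W
n=6: can move to 3, which is L ⇒ W
n=7: can move to 3, which is L ⇒ W
n=8: moves to 7(W), 5(W), 4(W), 2(W); every one is W ⇒ L
n=9: can move to 8, which is L ⇒ W
n=10: moves to 9(W), 7(W), 6(W), 4(W); every one is W ⇒ L
n=11: can move to 10, which is L ⇒ W
n=12: can move to 8, which is L ⇒ W
n=13: can move to 10, which is L ⇒ W
n=14: can move to 10, which is L ⇒ W
n=15: moves to 14(W), 12(W), 11(W), 9(W); every one is W ⇒ L
n=16: can move to 15, which is L ⇒ W
n=17: moves to 16(W), 14(W), 13(W), 11(W); every one is W ⇒ L
n=18: can move to 17, which is L ⇒ W
n=19: can move to 15, which is L ⇒ W
n=20: can move to 17, which is L ⇒ W
n=21: can move to 17, which is L ⇒ W
n=22: moves to 21(W), 19(W), 18(W), 16(W); every one is W ⇒ L
n=23: can move to 22, which is L ⇒ W
n=24: moves to 23(W), 21(W), 20(W), 18(W); every one is W ⇒ L
n=25: can move to 24, which is L ⇒ W
n=26: can move to 22, which is L ⇒ W
n=27: can move to 24, which is L ⇒ W
n=28: can move to 24, which is L ⇒ W
n=29: moves to 28(W), 26(W), 25(W), 23(W); every one is W ⇒ L
n=30: can move to 29, which is L ⇒ W
n=31: moves to 30(W), 28(W), 27(W), 25(W); every one is W ⇒ L
n=32: can move to 31, which is L ⇒ W
n=33: can move to 29, which is L ⇒ W
n=34: can move to 31, which is L ⇒ W
n=35: can move to 31, which is L ⇒ W
n=36: moves to 35(W), 33(W), 32(W), 30(W); every one is W ⇒ L
n=37: can move to 36, which is L ⇒ W
Reading off the rows marked L gives the requested list; there are 11 such values of n.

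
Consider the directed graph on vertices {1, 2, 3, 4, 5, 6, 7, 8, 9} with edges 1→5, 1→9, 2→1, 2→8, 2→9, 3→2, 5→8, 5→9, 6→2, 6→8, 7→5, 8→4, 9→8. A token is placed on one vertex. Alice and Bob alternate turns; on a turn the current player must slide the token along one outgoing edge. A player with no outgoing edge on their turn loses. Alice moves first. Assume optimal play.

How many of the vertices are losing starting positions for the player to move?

5

Positions with no move are L. A position that does have a move is losing for the player to move precisely when every available move leads to a winning position for the opponent. Fill in the labels:
Every edge goes from a vertex to one that appears earlier in the order 4, 8, 9, 5, 1, 2, 3, 6, 7, so processing vertices in that order labels each vertex after all of its successors.
4: no outgoing edge → L
8: reaches L-position 4 → W
9: only reaches 8(W), which is W → L
5: reaches L-position 9 → W
1: reaches L-position 9 → W
2: reaches L-position 9 → W
3: only reaches 2(W), which is W → L
6: only reaches 2(W), 8(W), all W → L
7: only reaches 5(W), which is W → L
The L vertices are 3, 4, 6, 7, 9; that is 5 in all.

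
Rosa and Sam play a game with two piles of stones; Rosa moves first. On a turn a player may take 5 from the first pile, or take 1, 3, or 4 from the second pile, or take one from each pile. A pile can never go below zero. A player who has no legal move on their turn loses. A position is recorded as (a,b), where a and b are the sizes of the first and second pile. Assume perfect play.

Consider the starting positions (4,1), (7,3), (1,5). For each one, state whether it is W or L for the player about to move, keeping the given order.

(4,1): W, (7,3): L, (1,5): W

Build the W/L table. Terminal = L. A non-terminal position is W if it has a move to some L; otherwise it is L.
No move ever increases a pile, so every position that can arise here has a ≤ 7 and b ≤ 5; it is enough to label the cells with 0 ≤ a ≤ 7 and 0 ≤ b ≤ 5.
Every move lowers a or b (never raises either), so fill the grid row by row in increasing a, and left to right within a row: each cell's successors are then already labelled.
      b=0  b=1  b=2  b=3  b=4  b=5
a=0:    L    W    L    W    W    W
a=1:    L    W    L    W    W    W
a=2:    L    W    L    W    W    W
a=3:    L    W    L    W    W    W
a=4:    L    W    L    W    W    W
a=5:    W    W    W    W    L    W
a=6:    W    L    W    L    W    W
a=7:    W    L    W    L    W    W
Cells with no legal move (terminal, hence L): (0,0), (1,0), (2,0), (3,0), (4,0).
The remaining L cells, each justified by listing all of its moves:
(0,2): →(0,1)(W) only, which is W, so L
(1,2): →(1,1)(W), (0,1)(W) — all W, so L
(2,2): →(2,1)(W), (1,1)(W) — all W, so L
(3,2): →(3,1)(W), (2,1)(W) — all W, so L
(4,2): →(4,1)(W), (3,1)(W) — all W, so L
(5,4): →(0,4)(W), (5,3)(W), (5,1)(W), (5,0)(W), (4,3)(W) — all W, so L
(6,1): →(1,1)(W), (6,0)(W), (5,0)(W) — all W, so L
(6,3): →(1,3)(W), (6,2)(W), (6,0)(W), (5,2)(W) — all W, so L
(7,1): →(2,1)(W), (7,0)(W), (6,0)(W) — all W, so L
(7,3): →(2,3)(W), (7,2)(W), (7,0)(W), (6,2)(W) — all W, so L
Every other cell has at least one move into one of the L cells above, so it is W.
(4,1): the move to (4,0) reaches an L cell, so W
(7,3): one of the L cells justified above, so L
(1,5): the move to (1,2) reaches an L cell, so W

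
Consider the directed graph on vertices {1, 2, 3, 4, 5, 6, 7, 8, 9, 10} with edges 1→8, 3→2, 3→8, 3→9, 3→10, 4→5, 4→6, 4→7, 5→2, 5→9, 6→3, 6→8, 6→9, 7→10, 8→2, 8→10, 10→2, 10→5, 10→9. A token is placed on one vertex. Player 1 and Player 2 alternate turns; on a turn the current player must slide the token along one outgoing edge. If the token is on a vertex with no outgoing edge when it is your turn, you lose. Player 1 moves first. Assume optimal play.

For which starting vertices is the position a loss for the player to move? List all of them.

Compute win/loss labels from the base case upward. A position with no move is L. Any other position is W if it can reach an L in one move, else L.
Every edge goes from a vertex to one that appears earlier in the order 2, 9, 5, 10, 8, 3, 7, 6, 1, 4, so processing vertices in that order labels each vertex after all of its successors.
2: no outgoing edge → L
9: no outgoing edge → L
5: reaches L-position 9 → W
10: reaches L-position 9 → W
8: reaches L-position 2 → W
3: reaches L-position 9 → W
7: only reaches 10(W), which is W → L
6: reaches L-position 9 → W
1: only reaches 8(W), which is W → L
4: reaches L-position 7 → W
Reading off the rows marked L gives the requested list; there are 4 such vertices.

1, 2, 7, 9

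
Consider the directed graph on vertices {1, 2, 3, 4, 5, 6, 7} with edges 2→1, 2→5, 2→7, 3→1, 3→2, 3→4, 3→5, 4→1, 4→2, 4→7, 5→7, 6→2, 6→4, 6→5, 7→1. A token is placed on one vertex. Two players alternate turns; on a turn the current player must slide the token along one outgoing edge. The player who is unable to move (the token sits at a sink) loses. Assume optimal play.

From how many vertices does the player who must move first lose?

2

Use the standard recursion: the mover loses at a terminal position; elsewhere, the mover wins exactly when some move hands the opponent an L position.
Every edge goes from a vertex to one that appears earlier in the order 1, 7, 5, 2, 4, 3, 6, so processing vertices in that order labels each vertex after all of its successors.
1: no outgoing edge → L
7: →1(L), so W
5: →7(W) only, which is W, so L
2: →5(L), so W
4: →1(L), so W
3: →5(L), so W
6: →5(L), so W
The L vertices are 1, 5; that is 2 in all.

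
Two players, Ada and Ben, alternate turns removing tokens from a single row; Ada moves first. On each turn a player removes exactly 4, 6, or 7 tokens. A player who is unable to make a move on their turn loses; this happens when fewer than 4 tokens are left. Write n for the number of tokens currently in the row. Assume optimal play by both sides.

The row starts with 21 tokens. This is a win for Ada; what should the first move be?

Compute win/loss labels from the base case upward. A position with no move is L. Any other position is W if it can reach an L in one move, else L.
n=0: no move → L
n=1: no move → L
n=2: no move → L
n=3: no move → L
n=4: can move to 0, which is L ⇒ W
n=5: can move to 1, which is L ⇒ W
n=6: can move to 2, which is L ⇒ W
n=7: can move to 3, which is L ⇒ W
n=8: can move to 2, which is L ⇒ W
n=9: can move to 3, which is L ⇒ W
n=10: can move to 3, which is L ⇒ W
n=11: moves to 7(W), 5(W), 4(W); every one is W ⇒ L
n=12: moves to 8(W), 6(W), 5(W); every one is W ⇒ L
n=13: moves to 9(W), 7(W), 6(W); every one is W ⇒ L
n=14: moves to 10(W), 8(W), 7(W); every one is W ⇒ L
n=15: can move to 11, which is L ⇒ W
n=16: can move to 12, which is L ⇒ W
n=17: can move to 13, which is L ⇒ W
n=18: can move to 14, which is L ⇒ W
n=19: can move to 13, which is L ⇒ W
n=20: can move to 14, which is L ⇒ W
n=21: can move to 14, which is L ⇒ W
From 21, the L positions reachable in one move are: 14.

Remove 7, leaving 14.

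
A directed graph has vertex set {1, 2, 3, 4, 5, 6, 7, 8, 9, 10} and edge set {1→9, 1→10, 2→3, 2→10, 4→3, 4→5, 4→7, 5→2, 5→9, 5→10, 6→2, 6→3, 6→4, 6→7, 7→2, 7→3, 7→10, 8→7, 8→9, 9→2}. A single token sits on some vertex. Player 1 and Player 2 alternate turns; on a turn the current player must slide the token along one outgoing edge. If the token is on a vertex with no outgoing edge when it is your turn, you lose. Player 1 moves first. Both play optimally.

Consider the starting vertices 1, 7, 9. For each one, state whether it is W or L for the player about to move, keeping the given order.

1: W, 7: W, 9: L

Label each position W (a win for the player to move) or L (a loss). A position with no legal move is L; any other position is W exactly when some move reaches an L, and L when every move reaches a W.
Every edge goes from a vertex to one that appears earlier in the order 10, 3, 2, 7, 9, 8, 5, 1, 4, 6, so processing vertices in that order labels each vertex after all of its successors.
10: no outgoing edge → L
3: no outgoing edge → L
2: reaches L-position 3 → W
7: reaches L-position 3 → W
9: only reaches 2(W), which is W → L
8: reaches L-position 9 → W
5: reaches L-position 9 → W
1: reaches L-position 9 → W
4: reaches L-position 3 → W
6: reaches L-position 3 → W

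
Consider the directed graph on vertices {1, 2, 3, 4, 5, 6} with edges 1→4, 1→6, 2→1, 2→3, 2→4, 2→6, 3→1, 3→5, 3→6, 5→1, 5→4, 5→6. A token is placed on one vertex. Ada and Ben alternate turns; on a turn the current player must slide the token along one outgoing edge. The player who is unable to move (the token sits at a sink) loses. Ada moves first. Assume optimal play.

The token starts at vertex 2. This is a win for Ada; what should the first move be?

Use the standard recursion: the mover loses at a terminal position; elsewhere, the mover wins exactly when some move hands the opponent an L position.
Every edge goes from a vertex to one that appears earlier in the order 6, 4, 1, 5, 3, 2, so processing vertices in that order labels each vertex after all of its successors.
6: no outgoing edge → L
4: no outgoing edge → L
1: can move to 4, which is L ⇒ W
5: can move to 4, which is L ⇒ W
3: can move to 6, which is L ⇒ W
2: can move to 4, which is L ⇒ W
From 2, the L positions reachable in one move are: 4, 6. Any move reaching one of these is winning.

Move to 4.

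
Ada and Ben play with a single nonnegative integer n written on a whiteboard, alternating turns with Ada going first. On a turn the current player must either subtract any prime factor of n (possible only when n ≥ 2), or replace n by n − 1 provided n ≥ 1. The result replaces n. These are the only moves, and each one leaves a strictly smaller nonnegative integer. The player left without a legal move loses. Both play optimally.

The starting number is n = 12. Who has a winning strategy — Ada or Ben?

Classify positions by backward induction: terminal positions (no move available) are L. From any other position, the mover wins iff some move reaches an L.
n=0: no move → L
n=1: →0(L), so W
n=2: →0(L), so W
n=3: →0(L), so W
n=4: →2(W), 3(W) — all W, so L
n=5: →0(L), so W
n=6: →4(L), so W
n=7: →0(L), so W
n=8: →6(W), 7(W) — all W, so L
n=9: →8(L), so W
n=10: →8(L), so W
n=11: →0(L), so W
n=12: →9(W), 10(W), 11(W) — all W, so L
The starting position 12 is L: whatever Ada does, the opponent receives a W position.

Ben wins.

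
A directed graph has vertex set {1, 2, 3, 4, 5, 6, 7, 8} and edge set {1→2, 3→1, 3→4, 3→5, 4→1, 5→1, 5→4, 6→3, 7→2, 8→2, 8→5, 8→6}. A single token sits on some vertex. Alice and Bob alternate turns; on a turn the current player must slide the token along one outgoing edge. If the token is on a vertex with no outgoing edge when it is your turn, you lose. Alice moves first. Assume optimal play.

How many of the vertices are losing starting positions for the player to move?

3

Classify positions by backward induction: terminal positions (no move available) are L. From any other position, the mover wins iff some move reaches an L.
Every edge goes from a vertex to one that appears earlier in the order 2, 1, 4, 7, 5, 3, 6, 8, so processing vertices in that order labels each vertex after all of its successors.
2: no outgoing edge → L
1: W (go to 2, an L position)
4: L (sole option 1(W) is W)
7: W (go to 2, an L position)
5: W (go to 4, an L position)
3: W (go to 4, an L position)
6: L (sole option 3(W) is W)
8: W (go to 6, an L position)
The L vertices are 2, 4, 6; that is 3 in all.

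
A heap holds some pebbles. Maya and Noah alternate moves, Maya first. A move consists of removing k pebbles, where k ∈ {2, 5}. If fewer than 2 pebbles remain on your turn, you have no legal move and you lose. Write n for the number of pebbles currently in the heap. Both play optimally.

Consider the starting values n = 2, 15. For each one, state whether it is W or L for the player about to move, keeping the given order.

Compute win/loss labels from the base case upward. A position with no move is L. Any other position is W if it can reach an L in one move, else L.
n=0: no move → L
n=1: no move → L
n=2: →0(L), so W
n=3: →1(L), so W
n=4: →2(W) only, which is W, so L
n=5: →0(L), so W
n=6: →4(L), so W
n=7: →5(W), 2(W) — all W, so L
n=8: →6(W), 3(W) — all W, so L
n=9: →7(L), so W
n=10: →8(L), so W
n=11: →9(W), 6(W) — all W, so L
n=12: →7(L), so W
n=13: →11(L), so W
n=14: →12(W), 9(W) — all W, so L
n=15: →13(W), 10(W) — all W, so L

2: W, 15: L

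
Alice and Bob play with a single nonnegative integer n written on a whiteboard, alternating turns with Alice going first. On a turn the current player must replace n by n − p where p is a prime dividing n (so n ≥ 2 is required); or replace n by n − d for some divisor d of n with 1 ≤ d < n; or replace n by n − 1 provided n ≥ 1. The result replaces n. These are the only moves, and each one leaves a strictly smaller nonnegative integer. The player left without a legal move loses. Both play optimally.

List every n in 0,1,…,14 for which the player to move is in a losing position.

Label each position W (a win for the player to move) or L (a loss). A position with no legal move is L; any other position is W exactly when some move reaches an L, and L when every move reaches a W.
n=0: no move → L
n=1: W (go to 0, an L position)
n=2: W (go to 0, an L position)
n=3: W (go to 0, an L position)
n=4: L (options 2(W), 3(W) are all W)
n=5: W (go to 0, an L position)
n=6: W (go to 4, an L position)
n=7: W (go to 0, an L position)
n=8: W (go to 4, an L position)
n=9: L (options 6(W), 8(W) are all W)
n=10: W (go to 9, an L position)
n=11: W (go to 0, an L position)
n=12: W (go to 9, an L position)
n=13: W (go to 0, an L position)
n=14: L (options 7(W), 12(W), 13(W) are all W)
The losing starting values of n are exactly the entries labelled L in this table (4 of them).

0, 4, 9, 14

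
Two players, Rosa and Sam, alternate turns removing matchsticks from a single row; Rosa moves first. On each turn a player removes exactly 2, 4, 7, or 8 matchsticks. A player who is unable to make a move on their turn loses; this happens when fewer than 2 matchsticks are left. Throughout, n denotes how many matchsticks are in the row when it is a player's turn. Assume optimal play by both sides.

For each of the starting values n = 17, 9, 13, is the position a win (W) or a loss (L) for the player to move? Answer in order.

17: L, 9: W, 13: W

Build the W/L table. Terminal = L. A non-terminal position is W if it has a move to some L; otherwise it is L.
n=0: no move → L
n=1: no move → L
n=2: reaches L-position 0 → W
n=3: reaches L-position 1 → W
n=4: reaches L-position 0 → W
n=5: reaches L-position 1 → W
n=6: only reaches 4(W), 2(W), all W → L
n=7: reaches L-position 0 → W
n=8: reaches L-position 6 → W
n=9: reaches L-position 1 → W
n=10: reaches L-position 6 → W
n=11: only reaches 9(W), 7(W), 4(W), 3(W), all W → L
n=12: only reaches 10(W), 8(W), 5(W), 4(W), all W → L
n=13: reaches L-position 11 → W
n=14: reaches L-position 12 → W
n=15: reaches L-position 11 → W
n=16: reaches L-position 12 → W
n=17: only reaches 15(W), 13(W), 10(W), 9(W), all W → L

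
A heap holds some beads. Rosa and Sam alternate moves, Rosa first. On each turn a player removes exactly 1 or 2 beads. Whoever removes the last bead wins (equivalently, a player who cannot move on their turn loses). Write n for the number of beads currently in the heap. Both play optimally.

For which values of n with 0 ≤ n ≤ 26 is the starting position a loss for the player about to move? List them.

0, 3, 6, 9, 12, 15, 18, 21, 24

Work bottom-up. With no move the player to move loses. Otherwise the position is W if at least one move leads to an L position for the opponent, and L if every move leads to a W.
n=0: no move → L
n=1: W (go to 0, an L position)
n=2: W (go to 0, an L position)
n=3: L (options 2(W), 1(W) are all W)
n=4: W (go to 3, an L position)
n=5: W (go to 3, an L position)
n=6: L (options 5(W), 4(W) are all W)
n=7: W (go to 6, an L position)
n=8: W (go to 6, an L position)
n=9: L (options 8(W), 7(W) are all W)
n=10: W (go to 9, an L position)
n=11: W (go to 9, an L position)
n=12: L (options 11(W), 10(W) are all W)
n=13: W (go to 12, an L position)
n=14: W (go to 12, an L position)
n=15: L (options 14(W), 13(W) are all W)
n=16: W (go to 15, an L position)
n=17: W (go to 15, an L position)
n=18: L (options 17(W), 16(W) are all W)
n=19: W (go to 18, an L position)
n=20: W (go to 18, an L position)
n=21: L (options 20(W), 19(W) are all W)
n=22: W (go to 21, an L position)
n=23: W (go to 21, an L position)
n=24: L (options 23(W), 22(W) are all W)
n=25: W (go to 24, an L position)
n=26: W (go to 24, an L position)
The losing starting values of n are exactly the entries labelled L in this table (9 of them).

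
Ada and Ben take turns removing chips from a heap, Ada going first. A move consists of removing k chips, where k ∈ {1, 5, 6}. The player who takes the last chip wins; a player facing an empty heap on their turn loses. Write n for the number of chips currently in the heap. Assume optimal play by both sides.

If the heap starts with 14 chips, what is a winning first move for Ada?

Remove 1, leaving 13.

Build the W/L table. Terminal = L. A non-terminal position is W if it has a move to some L; otherwise it is L.
n=0: no move → L
n=1: reaches L-position 0 → W
n=2: only reaches 1(W), which is W → L
n=3: reaches L-position 2 → W
n=4: only reaches 3(W), which is W → L
n=5: reaches L-position 4 → W
n=6: reaches L-position 0 → W
n=7: reaches L-position 2 → W
n=8: reaches L-position 2 → W
n=9: reaches L-position 4 → W
n=10: reaches L-position 4 → W
n=11: only reaches 10(W), 6(W), 5(W), all W → L
n=12: reaches L-position 11 → W
n=13: only reaches 12(W), 8(W), 7(W), all W → L
n=14: reaches L-position 13 → W
From 14, the L positions reachable in one move are: 13.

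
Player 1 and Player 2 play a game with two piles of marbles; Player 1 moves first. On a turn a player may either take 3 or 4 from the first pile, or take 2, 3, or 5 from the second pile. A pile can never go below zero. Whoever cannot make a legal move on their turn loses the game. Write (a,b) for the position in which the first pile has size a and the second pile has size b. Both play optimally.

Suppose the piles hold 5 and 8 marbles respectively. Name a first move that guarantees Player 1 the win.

Classify positions by backward induction: terminal positions (no move available) are L. From any other position, the mover wins iff some move reaches an L.
No move ever increases a pile, so every position that can arise here has a ≤ 5 and b ≤ 8; it is enough to label the cells with 0 ≤ a ≤ 5 and 0 ≤ b ≤ 8.
Every move lowers a or b (never raises either), so fill the grid row by row in increasing a, and left to right within a row: each cell's successors are then already labelled.
      b=0  b=1  b=2  b=3  b=4  b=5  b=6  b=7  b=8
a=0:    L    L    W    W    W    W    W    L    L
a=1:    L    L    W    W    W    W    W    L    L
a=2:    L    L    W    W    W    W    W    L    L
a=3:    W    W    L    L    W    W    W    W    W
a=4:    W    W    L    L    W    W    W    W    W
a=5:    W    W    L    L    W    W    W    W    W
Cells with no legal move (terminal, hence L): (0,0), (0,1), (1,0), (1,1), (2,0), (2,1).
The remaining L cells, each justified by listing all of its moves:
(0,7): →(0,5)(W), (0,4)(W), (0,2)(W) — all W, so L
(0,8): →(0,6)(W), (0,5)(W), (0,3)(W) — all W, so L
(1,7): →(1,5)(W), (1,4)(W), (1,2)(W) — all W, so L
(1,8): →(1,6)(W), (1,5)(W), (1,3)(W) — all W, so L
(2,7): →(2,5)(W), (2,4)(W), (2,2)(W) — all W, so L
(2,8): →(2,6)(W), (2,5)(W), (2,3)(W) — all W, so L
(3,2): →(0,2)(W), (3,0)(W) — all W, so L
(3,3): →(0,3)(W), (3,1)(W), (3,0)(W) — all W, so L
(4,2): →(1,2)(W), (0,2)(W), (4,0)(W) — all W, so L
(4,3): →(1,3)(W), (0,3)(W), (4,1)(W), (4,0)(W) — all W, so L
(5,2): →(2,2)(W), (1,2)(W), (5,0)(W) — all W, so L
(5,3): →(2,3)(W), (1,3)(W), (5,1)(W), (5,0)(W) — all W, so L
Every other cell has at least one move into one of the L cells above, so it is W.
From (5,8), the L positions reachable in one move are: (2,8), (1,8), (5,3). Any move reaching one of these is winning.

Move to (2,8).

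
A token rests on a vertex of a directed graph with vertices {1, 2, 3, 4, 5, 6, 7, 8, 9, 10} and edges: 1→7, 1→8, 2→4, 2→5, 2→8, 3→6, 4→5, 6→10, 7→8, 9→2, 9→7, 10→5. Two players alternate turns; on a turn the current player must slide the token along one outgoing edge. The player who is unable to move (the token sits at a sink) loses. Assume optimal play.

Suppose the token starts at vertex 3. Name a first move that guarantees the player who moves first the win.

Move to 6.

Classify positions by backward induction: terminal positions (no move available) are L. From any other position, the mover wins iff some move reaches an L.
Every edge goes from a vertex to one that appears earlier in the order 8, 5, 4, 2, 7, 10, 6, 1, 9, 3, so processing vertices in that order labels each vertex after all of its successors.
8: no outgoing edge → L
5: no outgoing edge → L
4: reaches L-position 5 → W
2: reaches L-position 5 → W
7: reaches L-position 8 → W
10: reaches L-position 5 → W
6: only reaches 10(W), which is W → L
1: reaches L-position 8 → W
9: only reaches 7(W), 2(W), all W → L
3: reaches L-position 6 → W
From 3, the L positions reachable in one move are: 6.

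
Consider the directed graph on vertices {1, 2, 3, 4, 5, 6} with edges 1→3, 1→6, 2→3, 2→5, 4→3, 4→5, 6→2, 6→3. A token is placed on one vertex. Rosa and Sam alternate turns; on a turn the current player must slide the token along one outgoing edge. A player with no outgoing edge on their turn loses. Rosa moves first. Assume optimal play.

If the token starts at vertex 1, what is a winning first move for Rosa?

Move to 3.

Build the W/L table. Terminal = L. A non-terminal position is W if it has a move to some L; otherwise it is L.
Every edge goes from a vertex to one that appears earlier in the order 5, 3, 4, 2, 6, 1, so processing vertices in that order labels each vertex after all of its successors.
5: no outgoing edge → L
3: no outgoing edge → L
4: can move to 3, which is L ⇒ W
2: can move to 3, which is L ⇒ W
6: can move to 3, which is L ⇒ W
1: can move to 3, which is L ⇒ W
From 1, the L positions reachable in one move are: 3.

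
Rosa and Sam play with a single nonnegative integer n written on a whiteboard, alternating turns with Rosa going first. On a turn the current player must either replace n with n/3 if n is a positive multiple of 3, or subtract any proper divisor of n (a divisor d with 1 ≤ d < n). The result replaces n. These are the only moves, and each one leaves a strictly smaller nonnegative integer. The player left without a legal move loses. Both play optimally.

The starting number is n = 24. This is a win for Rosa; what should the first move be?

Compute win/loss labels from the base case upward. A position with no move is L. Any other position is W if it can reach an L in one move, else L.
n=0: no move → L
n=1: no move → L
n=2: reaches L-position 1 → W
n=3: reaches L-position 1 → W
n=4: only reaches 2(W), 3(W), all W → L
n=5: reaches L-position 4 → W
n=6: reaches L-position 4 → W
n=7: only reaches 6(W), which is W → L
n=8: reaches L-position 4 → W
n=9: only reaches 3(W), 6(W), 8(W), all W → L
n=10: reaches L-position 9 → W
n=11: only reaches 10(W), which is W → L
n=12: reaches L-position 4 → W
n=13: only reaches 12(W), which is W → L
n=14: reaches L-position 7 → W
n=15: only reaches 5(W), 10(W), 12(W), 14(W), all W → L
n=16: reaches L-position 15 → W
n=17: only reaches 16(W), which is W → L
n=18: reaches L-position 9 → W
n=19: only reaches 18(W), which is W → L
n=20: reaches L-position 15 → W
n=21: reaches L-position 7 → W
n=22: reaches L-position 11 → W
n=23: only reaches 22(W), which is W → L
n=24: reaches L-position 23 → W
From 24, the L positions reachable in one move are: 23.

Move to 23.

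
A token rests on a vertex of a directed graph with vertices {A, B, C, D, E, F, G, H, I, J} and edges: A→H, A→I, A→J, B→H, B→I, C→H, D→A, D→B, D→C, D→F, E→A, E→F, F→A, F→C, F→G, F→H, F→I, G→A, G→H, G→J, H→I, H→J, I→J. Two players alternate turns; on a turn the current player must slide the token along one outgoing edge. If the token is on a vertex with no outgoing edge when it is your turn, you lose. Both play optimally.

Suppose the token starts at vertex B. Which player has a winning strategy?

Label each position W (a win for the player to move) or L (a loss). A position with no legal move is L; any other position is W exactly when some move reaches an L, and L when every move reaches a W.
Every edge goes from a vertex to one that appears earlier in the order J, I, H, A, G, C, F, E, B, D, so processing vertices in that order labels each vertex after all of its successors.
J: no outgoing edge → L
I: can move to J, which is L ⇒ W
H: can move to J, which is L ⇒ W
A: can move to J, which is L ⇒ W
G: can move to J, which is L ⇒ W
C: the only move is to H(W), a W ⇒ L
F: can move to C, which is L ⇒ W
E: moves to F(W), A(W); every one is W ⇒ L
B: moves to H(W), I(W); every one is W ⇒ L
D: can move to B, which is L ⇒ W
The starting position B is L: whatever the player to move does, the opponent receives a W position.

The second player wins.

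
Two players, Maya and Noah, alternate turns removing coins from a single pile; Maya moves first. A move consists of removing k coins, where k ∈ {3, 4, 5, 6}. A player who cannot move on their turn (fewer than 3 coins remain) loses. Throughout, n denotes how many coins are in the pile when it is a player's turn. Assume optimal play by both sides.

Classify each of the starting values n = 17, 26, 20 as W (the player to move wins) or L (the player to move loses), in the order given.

17: W, 26: W, 20: L

Use the standard recursion: the mover loses at a terminal position; elsewhere, the mover wins exactly when some move hands the opponent an L position.
n=0: no move → L
n=1: no move → L
n=2: no move → L
n=3: can move to 0, which is L ⇒ W
n=4: can move to 1, which is L ⇒ W
n=5: can move to 2, which is L ⇒ W
n=6: can move to 2, which is L ⇒ W
n=7: can move to 2, which is L ⇒ W
n=8: can move to 2, which is L ⇒ W
n=9: moves to 6(W), 5(W), 4(W), 3(W); every one is W ⇒ L
n=10: moves to 7(W), 6(W), 5(W), 4(W); every one is W ⇒ L
n=11: moves to 8(W), 7(W), 6(W), 5(W); every one is W ⇒ L
n=12: can move to 9, which is L ⇒ W
n=13: can move to 10, which is L ⇒ W
n=14: can move to 11, which is L ⇒ W
n=15: can move to 11, which is L ⇒ W
n=16: can move to 11, which is L ⇒ W
n=17: can move to 11, which is L ⇒ W
n=18: moves to 15(W), 14(W), 13(W), 12(W); every one is W ⇒ L
n=19: moves to 16(W), 15(W), 14(W), 13(W); every one is W ⇒ L
n=20: moves to 17(W), 16(W), 15(W), 14(W); every one is W ⇒ L
n=21: can move to 18, which is L ⇒ W
n=22: can move to 19, which is L ⇒ W
n=23: can move to 20, which is L ⇒ W
n=24: can move to 20, which is L ⇒ W
n=25: can move to 20, which is L ⇒ W
n=26: can move to 20, which is L ⇒ W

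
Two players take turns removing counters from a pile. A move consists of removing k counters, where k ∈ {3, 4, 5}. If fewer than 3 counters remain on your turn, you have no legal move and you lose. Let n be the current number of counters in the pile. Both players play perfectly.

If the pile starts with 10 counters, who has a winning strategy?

The second player wins.

Label each position W (a win for the player to move) or L (a loss). A position with no legal move is L; any other position is W exactly when some move reaches an L, and L when every move reaches a W.
n=0: no move → L
n=1: no move → L
n=2: no move → L
n=3: →0(L), so W
n=4: →1(L), so W
n=5: →2(L), so W
n=6: →2(L), so W
n=7: →2(L), so W
n=8: →5(W), 4(W), 3(W) — all W, so L
n=9: →6(W), 5(W), 4(W) — all W, so L
n=10: →7(W), 6(W), 5(W) — all W, so L
Every move from 10 reaches a W position, so the mover loses.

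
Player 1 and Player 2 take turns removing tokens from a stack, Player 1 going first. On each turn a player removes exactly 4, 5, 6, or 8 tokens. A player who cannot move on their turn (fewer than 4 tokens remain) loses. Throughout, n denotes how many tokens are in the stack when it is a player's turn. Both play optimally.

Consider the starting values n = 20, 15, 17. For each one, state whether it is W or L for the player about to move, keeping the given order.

20: W, 15: L, 17: W

Label each position W (a win for the player to move) or L (a loss). A position with no legal move is L; any other position is W exactly when some move reaches an L, and L when every move reaches a W.
n=0: no move → L
n=1: no move → L
n=2: no move → L
n=3: no move → L
n=4: reaches L-position 0 → W
n=5: reaches L-position 1 → W
n=6: reaches L-position 2 → W
n=7: reaches L-position 3 → W
n=8: reaches L-position 3 → W
n=9: reaches L-position 3 → W
n=10: reaches L-position 2 → W
n=11: reaches L-position 3 → W
n=12: only reaches 8(W), 7(W), 6(W), 4(W), all W → L
n=13: only reaches 9(W), 8(W), 7(W), 5(W), all W → L
n=14: only reaches 10(W), 9(W), 8(W), 6(W), all W → L
n=15: only reaches 11(W), 10(W), 9(W), 7(W), all W → L
n=16: reaches L-position 12 → W
n=17: reaches L-position 13 → W
n=18: reaches L-position 14 → W
n=19: reaches L-position 15 → W
n=20: reaches L-position 15 → W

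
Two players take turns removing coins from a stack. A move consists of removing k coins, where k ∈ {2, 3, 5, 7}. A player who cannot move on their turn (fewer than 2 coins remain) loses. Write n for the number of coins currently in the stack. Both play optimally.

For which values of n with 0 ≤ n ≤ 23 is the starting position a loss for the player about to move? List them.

Compute win/loss labels from the base case upward. A position with no move is L. Any other position is W if it can reach an L in one move, else L.
n=0: no move → L
n=1: no move → L
n=2: W (go to 0, an L position)
n=3: W (go to 1, an L position)
n=4: W (go to 1, an L position)
n=5: W (go to 0, an L position)
n=6: W (go to 1, an L position)
n=7: W (go to 0, an L position)
n=8: W (go to 1, an L position)
n=9: L (options 7(W), 6(W), 4(W), 2(W) are all W)
n=10: L (options 8(W), 7(W), 5(W), 3(W) are all W)
n=11: W (go to 9, an L position)
n=12: W (go to 10, an L position)
n=13: W (go to 10, an L position)
n=14: W (go to 9, an L position)
n=15: W (go to 10, an L position)
n=16: W (go to 9, an L position)
n=17: W (go to 10, an L position)
n=18: L (options 16(W), 15(W), 13(W), 11(W) are all W)
n=19: L (options 17(W), 16(W), 14(W), 12(W) are all W)
n=20: W (go to 18, an L position)
n=21: W (go to 19, an L position)
n=22: W (go to 19, an L position)
n=23: W (go to 18, an L position)
The losing starting values of n are exactly the entries labelled L in this table (6 of them).

0, 1, 9, 10, 18, 19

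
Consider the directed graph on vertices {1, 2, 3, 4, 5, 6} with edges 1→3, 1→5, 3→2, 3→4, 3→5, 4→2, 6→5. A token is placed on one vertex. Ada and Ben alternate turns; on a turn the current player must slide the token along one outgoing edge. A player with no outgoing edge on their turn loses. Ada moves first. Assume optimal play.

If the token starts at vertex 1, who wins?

Ada wins.

Use the standard recursion: the mover loses at a terminal position; elsewhere, the mover wins exactly when some move hands the opponent an L position.
Every edge goes from a vertex to one that appears earlier in the order 2, 5, 4, 3, 6, 1, so processing vertices in that order labels each vertex after all of its successors.
2: no outgoing edge → L
5: no outgoing edge → L
4: reaches L-position 2 → W
3: reaches L-position 5 → W
6: reaches L-position 5 → W
1: reaches L-position 5 → W
From 1 Ada can move to 5, reaching an L position.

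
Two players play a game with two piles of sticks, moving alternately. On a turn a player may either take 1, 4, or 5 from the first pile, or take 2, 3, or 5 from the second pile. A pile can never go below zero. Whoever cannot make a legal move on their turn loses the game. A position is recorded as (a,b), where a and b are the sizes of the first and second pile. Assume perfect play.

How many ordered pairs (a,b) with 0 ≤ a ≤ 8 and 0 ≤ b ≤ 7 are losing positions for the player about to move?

19

Build the W/L table. Terminal = L. A non-terminal position is W if it has a move to some L; otherwise it is L.
Every move lowers a or b (never raises either), so fill the grid row by row in increasing a, and left to right within a row: each cell's successors are then already labelled.
      b=0  b=1  b=2  b=3  b=4  b=5  b=6  b=7
a=0:    L    L    W    W    W    W    W    L
a=1:    W    W    L    L    W    W    W    W
a=2:    L    L    W    W    W    W    W    L
a=3:    W    W    L    L    W    W    W    W
a=4:    W    W    W    W    L    L    W    W
a=5:    W    W    W    W    W    W    L    W
a=6:    W    W    W    W    L    L    W    W
a=7:    W    W    W    W    W    W    L    W
a=8:    L    L    W    W    W    W    W    L
Cells with no legal move (terminal, hence L): (0,0), (0,1).
The remaining L cells, each justified by listing all of its moves:
(0,7): L (options (0,5)(W), (0,4)(W), (0,2)(W) are all W)
(1,2): L (options (0,2)(W), (1,0)(W) are all W)
(1,3): L (options (0,3)(W), (1,1)(W), (1,0)(W) are all W)
(2,0): L (sole option (1,0)(W) is W)
(2,1): L (sole option (1,1)(W) is W)
(2,7): L (options (1,7)(W), (2,5)(W), (2,4)(W), (2,2)(W) are all W)
(3,2): L (options (2,2)(W), (3,0)(W) are all W)
(3,3): L (options (2,3)(W), (3,1)(W), (3,0)(W) are all W)
(4,4): L (options (3,4)(W), (0,4)(W), (4,2)(W), (4,1)(W) are all W)
(4,5): L (options (3,5)(W), (0,5)(W), (4,3)(W), (4,2)(W), (4,0)(W) are all W)
(5,6): L (options (4,6)(W), (1,6)(W), (0,6)(W), (5,4)(W), (5,3)(W), (5,1)(W) are all W)
(6,4): L (options (5,4)(W), (2,4)(W), (1,4)(W), (6,2)(W), (6,1)(W) are all W)
(6,5): L (options (5,5)(W), (2,5)(W), (1,5)(W), (6,3)(W), (6,2)(W), (6,0)(W) are all W)
(7,6): L (options (6,6)(W), (3,6)(W), (2,6)(W), (7,4)(W), (7,3)(W), (7,1)(W) are all W)
(8,0): L (options (7,0)(W), (4,0)(W), (3,0)(W) are all W)
(8,1): L (options (7,1)(W), (4,1)(W), (3,1)(W) are all W)
(8,7): L (options (7,7)(W), (4,7)(W), (3,7)(W), (8,5)(W), (8,4)(W), (8,2)(W) are all W)
Every other cell has at least one move into one of the L cells above, so it is W.
L cells per row: a=0: 3, a=1: 2, a=2: 3, a=3: 2, a=4: 2, a=5: 1, a=6: 2, a=7: 1, a=8: 3; total 19.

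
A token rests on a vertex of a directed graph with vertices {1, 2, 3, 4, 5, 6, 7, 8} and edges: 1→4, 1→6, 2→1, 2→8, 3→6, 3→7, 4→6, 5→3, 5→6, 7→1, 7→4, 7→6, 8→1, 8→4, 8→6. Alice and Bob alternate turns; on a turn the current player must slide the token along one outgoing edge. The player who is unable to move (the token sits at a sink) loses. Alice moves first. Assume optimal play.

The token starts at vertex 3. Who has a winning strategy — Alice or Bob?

Use the standard recursion: the mover loses at a terminal position; elsewhere, the mover wins exactly when some move hands the opponent an L position.
Every edge goes from a vertex to one that appears earlier in the order 6, 4, 1, 7, 8, 2, 3, 5, so processing vertices in that order labels each vertex after all of its successors.
6: no outgoing edge → L
4: →6(L), so W
1: →6(L), so W
7: →6(L), so W
8: →6(L), so W
2: →8(W), 1(W) — all W, so L
3: →6(L), so W
5: →6(L), so W
From 3 Alice can move to 6, reaching an L position.

Alice wins.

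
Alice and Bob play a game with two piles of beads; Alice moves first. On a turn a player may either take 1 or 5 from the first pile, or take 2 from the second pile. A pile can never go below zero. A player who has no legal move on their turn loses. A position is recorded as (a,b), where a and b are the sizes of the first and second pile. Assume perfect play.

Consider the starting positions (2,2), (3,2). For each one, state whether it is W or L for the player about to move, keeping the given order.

Use the standard recursion: the mover loses at a terminal position; elsewhere, the mover wins exactly when some move hands the opponent an L position.
No move ever increases a pile, so every position that can arise here has a ≤ 3 and b ≤ 2; it is enough to label the cells with 0 ≤ a ≤ 3 and 0 ≤ b ≤ 2.
Every move lowers a or b (never raises either), so fill the grid row by row in increasing a, and left to right within a row: each cell's successors are then already labelled.
      b=0  b=1  b=2
a=0:    L    L    W
a=1:    W    W    L
a=2:    L    L    W
a=3:    W    W    L
Cells with no legal move (terminal, hence L): (0,0), (0,1).
The remaining L cells, each justified by listing all of its moves:
(1,2): only reaches (0,2)(W), (1,0)(W), all W → L
(2,0): only reaches (1,0)(W), which is W → L
(2,1): only reaches (1,1)(W), which is W → L
(3,2): only reaches (2,2)(W), (3,0)(W), all W → L
Every other cell has at least one move into one of the L cells above, so it is W.
(2,2): the move to (1,2) reaches an L cell, so W
(3,2): one of the L cells justified above, so L

(2,2): W, (3,2): L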